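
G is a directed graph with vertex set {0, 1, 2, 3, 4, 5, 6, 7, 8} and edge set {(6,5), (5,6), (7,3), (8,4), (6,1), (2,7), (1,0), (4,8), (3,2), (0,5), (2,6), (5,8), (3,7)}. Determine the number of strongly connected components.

3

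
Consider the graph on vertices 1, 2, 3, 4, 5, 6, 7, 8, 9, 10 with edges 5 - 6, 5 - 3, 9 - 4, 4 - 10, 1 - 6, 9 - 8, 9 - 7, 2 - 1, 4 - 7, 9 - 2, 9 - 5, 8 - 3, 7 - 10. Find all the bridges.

The edges on the cycle 9-4-10-7-9 are not bridges since each lies on that cycle.
Every edge lies on some cycle, so there are no bridges.

none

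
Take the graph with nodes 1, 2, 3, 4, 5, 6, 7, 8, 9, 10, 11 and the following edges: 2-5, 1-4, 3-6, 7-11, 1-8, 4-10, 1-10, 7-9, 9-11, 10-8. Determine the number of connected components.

4

Starting from 2 we can reach 2, 5. That is one component of size 2.
Starting from 3 we can reach 3, 6. That is one component of size 2.
Starting from 7 we can reach 7, 9, 11. That is one component of size 3.
Starting from 1 we can reach 1, 4, 8, 10. That is one component of size 4.
Total: 4 components.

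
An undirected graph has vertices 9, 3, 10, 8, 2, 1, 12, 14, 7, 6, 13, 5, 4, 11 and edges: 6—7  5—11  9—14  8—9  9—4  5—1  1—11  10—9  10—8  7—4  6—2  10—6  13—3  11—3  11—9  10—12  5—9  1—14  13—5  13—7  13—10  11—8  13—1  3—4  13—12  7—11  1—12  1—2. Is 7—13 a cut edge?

No

After removing 7—13, the path 7-6-10-13 still connects them, so the edge is not a bridge.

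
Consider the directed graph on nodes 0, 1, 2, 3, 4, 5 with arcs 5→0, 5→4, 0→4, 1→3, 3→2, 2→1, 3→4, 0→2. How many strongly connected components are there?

{1, 2, 3} are all mutually reachable — one SCC of size 3.
{4} is an SCC by itself.
{0} is an SCC by itself.
{5} is an SCC by itself.
That gives 4 strongly connected components.

4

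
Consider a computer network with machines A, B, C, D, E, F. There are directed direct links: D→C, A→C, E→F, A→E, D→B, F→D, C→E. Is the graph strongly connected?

No

There is no directed path from B to A, so the graph is not strongly connected.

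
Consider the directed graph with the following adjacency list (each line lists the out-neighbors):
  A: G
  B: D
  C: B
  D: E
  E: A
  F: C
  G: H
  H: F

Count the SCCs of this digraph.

1

{A, B, C, D, E, F, G, H} are all mutually reachable — one SCC of size 8.
That gives 1 strongly connected component.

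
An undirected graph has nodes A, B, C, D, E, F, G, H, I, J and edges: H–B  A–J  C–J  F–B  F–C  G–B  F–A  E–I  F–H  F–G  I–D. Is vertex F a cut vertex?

Yes

Deleting F raises the number of components from 2 to 3, so F is a cut vertex.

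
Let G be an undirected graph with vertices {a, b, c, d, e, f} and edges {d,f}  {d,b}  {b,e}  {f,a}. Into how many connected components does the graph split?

c is isolated — a component by itself.
Starting from a we can reach a, b, d, e, f. That is one component of size 5.
Total: 2 components.

2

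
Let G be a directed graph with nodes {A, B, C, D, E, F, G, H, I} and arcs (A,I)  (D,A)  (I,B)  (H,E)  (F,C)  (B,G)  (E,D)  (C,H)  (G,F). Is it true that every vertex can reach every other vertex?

Yes

From D we can reach every vertex (A, B, C, D, E, F, G, H, I), and every vertex can reach D (A, B, C, D, E, F, G, H, I). So the whole graph is one strongly connected component.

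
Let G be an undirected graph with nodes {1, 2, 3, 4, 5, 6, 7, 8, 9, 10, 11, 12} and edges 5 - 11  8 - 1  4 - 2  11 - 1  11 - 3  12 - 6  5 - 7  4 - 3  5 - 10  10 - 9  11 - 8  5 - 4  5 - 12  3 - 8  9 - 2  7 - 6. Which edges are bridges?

none

The edges on the cycle 5-7-6-12-5 are not bridges since each lies on that cycle.
Every edge lies on some cycle, so there are no bridges.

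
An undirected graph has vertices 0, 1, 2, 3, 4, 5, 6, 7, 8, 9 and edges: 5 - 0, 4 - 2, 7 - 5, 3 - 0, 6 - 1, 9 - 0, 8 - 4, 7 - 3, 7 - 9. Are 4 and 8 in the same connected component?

From 4 we can reach 2, 4, 8, which includes 8.

Yes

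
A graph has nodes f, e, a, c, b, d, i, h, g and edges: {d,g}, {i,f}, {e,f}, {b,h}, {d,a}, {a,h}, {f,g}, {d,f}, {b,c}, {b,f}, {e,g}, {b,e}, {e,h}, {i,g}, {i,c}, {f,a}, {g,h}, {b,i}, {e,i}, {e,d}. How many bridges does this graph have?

The edges on the cycle e-d-f-i-e are not bridges since each lies on that cycle.
Every edge lies on some cycle, so there are no bridges.

0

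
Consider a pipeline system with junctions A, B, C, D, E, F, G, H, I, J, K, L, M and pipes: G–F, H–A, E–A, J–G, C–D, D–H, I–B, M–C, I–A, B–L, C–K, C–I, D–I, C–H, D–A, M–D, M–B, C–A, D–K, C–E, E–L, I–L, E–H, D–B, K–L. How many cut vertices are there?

Removing G increases the component count from 2 to 3, so G is a cut vertex.
By contrast removing J leaves 2 components; it is not a cut vertex. No other vertex is a cut vertex either.

1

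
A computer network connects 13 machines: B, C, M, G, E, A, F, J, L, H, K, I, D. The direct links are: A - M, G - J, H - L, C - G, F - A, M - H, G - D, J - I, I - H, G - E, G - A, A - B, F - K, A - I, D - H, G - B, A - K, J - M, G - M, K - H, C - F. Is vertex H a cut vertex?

Yes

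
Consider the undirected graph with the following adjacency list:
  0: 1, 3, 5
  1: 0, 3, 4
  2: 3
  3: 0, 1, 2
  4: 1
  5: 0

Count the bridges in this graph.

3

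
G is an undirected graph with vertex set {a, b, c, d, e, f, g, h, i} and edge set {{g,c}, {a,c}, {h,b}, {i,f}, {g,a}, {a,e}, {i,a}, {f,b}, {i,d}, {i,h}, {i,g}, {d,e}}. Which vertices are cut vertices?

Removing i increases the component count from 1 to 2, so i is a cut vertex.
By contrast removing d leaves 1 component; it is not a cut vertex. No other vertex is a cut vertex either.

i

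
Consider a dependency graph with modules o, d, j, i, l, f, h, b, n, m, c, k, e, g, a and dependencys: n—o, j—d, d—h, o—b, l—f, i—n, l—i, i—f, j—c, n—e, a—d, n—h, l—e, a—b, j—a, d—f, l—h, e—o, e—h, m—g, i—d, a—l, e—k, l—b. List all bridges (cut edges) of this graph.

c-j, e-k, g-m

The edges on the cycle l-i-n-e-l are not bridges since each lies on that cycle.
But removing m—g disconnects m from g; removing e—k disconnects e from k; removing c—j disconnects c from j — these are bridges.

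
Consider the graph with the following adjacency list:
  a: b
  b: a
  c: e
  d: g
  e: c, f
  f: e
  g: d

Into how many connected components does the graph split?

3

Starting from a we can reach a, b. That is one component of size 2.
Starting from d we can reach d, g. That is one component of size 2.
Starting from c we can reach c, e, f. That is one component of size 3.
Total: 3 components.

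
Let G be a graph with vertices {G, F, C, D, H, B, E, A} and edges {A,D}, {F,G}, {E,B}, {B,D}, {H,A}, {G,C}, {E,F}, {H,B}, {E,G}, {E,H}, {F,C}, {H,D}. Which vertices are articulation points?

Removing E increases the component count from 1 to 2, so E is a cut vertex.
By contrast removing C leaves 1 component; it is not a cut vertex. No other vertex is a cut vertex either.

E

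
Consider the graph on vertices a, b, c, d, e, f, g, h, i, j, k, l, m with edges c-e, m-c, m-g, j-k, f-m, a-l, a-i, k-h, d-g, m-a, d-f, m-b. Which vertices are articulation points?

a, c, k, m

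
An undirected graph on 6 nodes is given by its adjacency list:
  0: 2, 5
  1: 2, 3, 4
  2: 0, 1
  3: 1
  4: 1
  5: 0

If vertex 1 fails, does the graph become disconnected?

Deleting 1 raises the number of components from 1 to 3, so 1 is a cut vertex.

Yes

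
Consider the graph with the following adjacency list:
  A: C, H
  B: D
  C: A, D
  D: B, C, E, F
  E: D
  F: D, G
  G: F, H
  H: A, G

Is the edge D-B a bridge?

Removing D-B leaves no path between D and B: the component count goes from 1 to 2. So it is a bridge.

Yes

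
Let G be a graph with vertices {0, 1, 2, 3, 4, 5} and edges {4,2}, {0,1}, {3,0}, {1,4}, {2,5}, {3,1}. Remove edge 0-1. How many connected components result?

0 and 1 are still connected via 0-3-1, so the component count stays at 1.

1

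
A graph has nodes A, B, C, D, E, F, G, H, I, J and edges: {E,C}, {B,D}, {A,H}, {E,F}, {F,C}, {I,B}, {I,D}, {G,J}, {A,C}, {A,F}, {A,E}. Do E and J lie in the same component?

The component containing E is {A, C, E, F, H}, and J is not in it.

No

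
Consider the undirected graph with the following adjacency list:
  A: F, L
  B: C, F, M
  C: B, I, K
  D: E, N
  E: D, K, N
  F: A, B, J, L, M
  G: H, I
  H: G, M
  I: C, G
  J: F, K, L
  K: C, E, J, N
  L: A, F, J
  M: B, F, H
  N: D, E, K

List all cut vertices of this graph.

Removing K increases the component count from 1 to 2, so K is a cut vertex.
By contrast removing H leaves 1 component; it is not a cut vertex. No other vertex is a cut vertex either.

K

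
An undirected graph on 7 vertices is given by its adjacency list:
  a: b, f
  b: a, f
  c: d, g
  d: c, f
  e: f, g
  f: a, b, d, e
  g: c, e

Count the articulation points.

1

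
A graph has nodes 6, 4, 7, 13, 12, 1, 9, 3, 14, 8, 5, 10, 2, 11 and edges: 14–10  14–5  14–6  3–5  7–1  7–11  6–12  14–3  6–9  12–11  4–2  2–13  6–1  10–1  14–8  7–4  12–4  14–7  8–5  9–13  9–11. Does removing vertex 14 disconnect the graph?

Deleting 14 raises the number of components from 1 to 2, so 14 is a cut vertex.

Yes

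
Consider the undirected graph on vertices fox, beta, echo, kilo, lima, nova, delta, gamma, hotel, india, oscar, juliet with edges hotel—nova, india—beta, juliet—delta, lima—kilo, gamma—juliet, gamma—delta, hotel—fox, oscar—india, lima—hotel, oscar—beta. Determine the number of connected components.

echo is isolated — a component by itself.
Starting from beta we can reach beta, india, oscar. That is one component of size 3.
Starting from delta we can reach delta, gamma, juliet. That is one component of size 3.
Starting from fox we can reach fox, kilo, lima, nova, hotel. That is one component of size 5.
Total: 4 components.

4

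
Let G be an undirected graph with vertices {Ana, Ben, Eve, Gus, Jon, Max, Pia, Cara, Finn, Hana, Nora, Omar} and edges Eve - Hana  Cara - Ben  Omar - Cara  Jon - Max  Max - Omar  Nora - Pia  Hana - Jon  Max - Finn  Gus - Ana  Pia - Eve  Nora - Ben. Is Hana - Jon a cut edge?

No

After removing Hana - Jon, the path Hana-Eve-Pia-Nora-Ben-Cara-Omar-Max-Jon still connects them, so the edge is not a bridge.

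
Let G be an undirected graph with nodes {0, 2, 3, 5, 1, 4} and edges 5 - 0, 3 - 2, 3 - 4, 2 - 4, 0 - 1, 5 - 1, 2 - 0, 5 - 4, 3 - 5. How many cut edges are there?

The edges on the cycle 3-5-4-2-3 are not bridges since each lies on that cycle.
Every edge lies on some cycle, so there are no bridges.

0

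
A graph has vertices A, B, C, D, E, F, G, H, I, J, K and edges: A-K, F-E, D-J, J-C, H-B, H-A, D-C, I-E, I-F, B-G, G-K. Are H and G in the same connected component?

From H we can reach A, B, G, H, K, which includes G.

Yes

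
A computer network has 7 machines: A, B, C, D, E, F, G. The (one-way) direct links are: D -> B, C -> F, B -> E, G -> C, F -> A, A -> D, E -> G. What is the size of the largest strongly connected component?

7

{A, B, C, D, E, F, G} are all mutually reachable — one SCC of size 7.
The largest has 7 vertices.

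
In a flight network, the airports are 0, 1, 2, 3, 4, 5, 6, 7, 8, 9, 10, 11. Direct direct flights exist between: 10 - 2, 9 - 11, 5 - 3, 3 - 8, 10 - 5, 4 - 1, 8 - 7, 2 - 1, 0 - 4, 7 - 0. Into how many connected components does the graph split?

3

6 is isolated — a component by itself.
Starting from 9 we can reach 9, 11. That is one component of size 2.
Starting from 0 we can reach 0, 1, 2, 3, 4, 5, 7, 8, 10. That is one component of size 9.
Total: 3 components.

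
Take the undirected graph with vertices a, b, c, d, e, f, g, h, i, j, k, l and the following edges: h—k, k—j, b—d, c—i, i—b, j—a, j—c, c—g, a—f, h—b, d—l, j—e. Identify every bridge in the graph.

a-f, a-j, b-d, c-g, d-l, e-j

The edges on the cycle h-k-j-c-i-b-h are not bridges since each lies on that cycle.
But removing f—a disconnects f from a; removing l—d disconnects l from d; removing j—a disconnects j from a; removing g—c disconnects g from c — these are bridges.
In total 6 edges are bridges.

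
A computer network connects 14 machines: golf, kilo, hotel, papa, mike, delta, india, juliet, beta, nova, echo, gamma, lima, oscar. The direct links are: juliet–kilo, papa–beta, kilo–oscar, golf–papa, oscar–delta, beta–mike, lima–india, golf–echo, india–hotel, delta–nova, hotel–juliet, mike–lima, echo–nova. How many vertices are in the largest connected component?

13

gamma is isolated — a component by itself.
Starting from beta we can reach beta, echo, golf, kilo, lima, mike, nova, papa, delta, hotel, india, oscar, juliet. That is one component of size 13.
The largest has 13 vertices.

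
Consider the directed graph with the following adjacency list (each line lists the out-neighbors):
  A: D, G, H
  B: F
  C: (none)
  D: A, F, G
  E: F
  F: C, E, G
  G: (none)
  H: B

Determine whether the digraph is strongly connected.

No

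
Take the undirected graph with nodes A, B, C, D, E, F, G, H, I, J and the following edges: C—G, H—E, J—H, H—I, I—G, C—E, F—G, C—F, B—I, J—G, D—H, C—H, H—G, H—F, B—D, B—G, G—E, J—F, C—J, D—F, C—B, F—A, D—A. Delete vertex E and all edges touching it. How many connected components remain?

1

With E gone, the remaining components are: {A, B, C, D, F, G, H, I, J}.
That is 1 component.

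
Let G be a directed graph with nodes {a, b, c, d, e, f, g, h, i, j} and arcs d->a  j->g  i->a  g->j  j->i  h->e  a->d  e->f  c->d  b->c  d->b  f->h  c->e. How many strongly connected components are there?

4

{a, b, c, d} are all mutually reachable — one SCC of size 4.
{e, f, h} are all mutually reachable — one SCC of size 3.
{g, j} are all mutually reachable — one SCC of size 2.
{i} is an SCC by itself.
That gives 4 strongly connected components.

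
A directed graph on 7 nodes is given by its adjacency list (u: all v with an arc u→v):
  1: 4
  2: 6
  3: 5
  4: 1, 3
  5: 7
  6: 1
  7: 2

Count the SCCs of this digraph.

1

{1, 2, 3, 4, 5, 6, 7} are all mutually reachable — one SCC of size 7.
That gives 1 strongly connected component.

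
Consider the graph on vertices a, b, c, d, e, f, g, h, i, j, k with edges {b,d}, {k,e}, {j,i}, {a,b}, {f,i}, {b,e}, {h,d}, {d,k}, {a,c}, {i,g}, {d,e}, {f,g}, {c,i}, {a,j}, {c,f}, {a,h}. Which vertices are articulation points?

a

Removing a increases the component count from 1 to 2, so a is a cut vertex.
By contrast removing c leaves 1 component; it is not a cut vertex. No other vertex is a cut vertex either.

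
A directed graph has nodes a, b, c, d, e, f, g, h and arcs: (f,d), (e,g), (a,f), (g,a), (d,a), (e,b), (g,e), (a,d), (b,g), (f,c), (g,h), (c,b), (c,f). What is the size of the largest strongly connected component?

{a, b, c, d, e, f, g} are all mutually reachable — one SCC of size 7.
{h} is an SCC by itself.
The largest has 7 vertices.

7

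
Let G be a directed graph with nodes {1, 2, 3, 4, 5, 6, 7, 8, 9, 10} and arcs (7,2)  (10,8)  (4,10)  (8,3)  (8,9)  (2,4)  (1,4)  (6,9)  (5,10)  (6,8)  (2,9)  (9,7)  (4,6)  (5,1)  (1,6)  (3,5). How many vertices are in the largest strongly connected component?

{1, 2, 3, 4, 5, 6, 7, 8, 9, 10} are all mutually reachable — one SCC of size 10.
The largest has 10 vertices.

10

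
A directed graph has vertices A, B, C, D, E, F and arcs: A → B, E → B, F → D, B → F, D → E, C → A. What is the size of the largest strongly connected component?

4

{B, D, E, F} are all mutually reachable — one SCC of size 4.
{C} is an SCC by itself.
{A} is an SCC by itself.
The largest has 4 vertices.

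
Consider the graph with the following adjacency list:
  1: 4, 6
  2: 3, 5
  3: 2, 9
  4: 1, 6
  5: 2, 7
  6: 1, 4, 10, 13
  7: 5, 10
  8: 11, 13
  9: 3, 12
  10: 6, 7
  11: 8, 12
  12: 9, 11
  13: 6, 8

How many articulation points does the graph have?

Removing 6 increases the component count from 1 to 2, so 6 is a cut vertex.
By contrast removing 9 leaves 1 component; it is not a cut vertex. No other vertex is a cut vertex either.

1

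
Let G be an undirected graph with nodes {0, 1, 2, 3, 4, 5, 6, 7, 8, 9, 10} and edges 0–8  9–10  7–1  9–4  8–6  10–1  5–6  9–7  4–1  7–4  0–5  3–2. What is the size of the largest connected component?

5

Starting from 2 we can reach 2, 3. That is one component of size 2.
Starting from 0 we can reach 0, 5, 6, 8. That is one component of size 4.
Starting from 1 we can reach 1, 4, 7, 9, 10. That is one component of size 5.
The largest has 5 vertices.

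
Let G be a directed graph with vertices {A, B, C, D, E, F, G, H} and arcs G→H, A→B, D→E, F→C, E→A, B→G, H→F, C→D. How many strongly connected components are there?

{A, B, C, D, E, F, G, H} are all mutually reachable — one SCC of size 8.
That gives 1 strongly connected component.

1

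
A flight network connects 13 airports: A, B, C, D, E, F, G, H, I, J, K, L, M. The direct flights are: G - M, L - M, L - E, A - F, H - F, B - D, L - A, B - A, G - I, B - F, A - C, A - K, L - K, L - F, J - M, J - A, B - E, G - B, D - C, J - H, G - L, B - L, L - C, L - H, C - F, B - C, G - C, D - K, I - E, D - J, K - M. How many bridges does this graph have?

The edges on the cycle G-B-L-C-G are not bridges since each lies on that cycle.
Every edge lies on some cycle, so there are no bridges.

0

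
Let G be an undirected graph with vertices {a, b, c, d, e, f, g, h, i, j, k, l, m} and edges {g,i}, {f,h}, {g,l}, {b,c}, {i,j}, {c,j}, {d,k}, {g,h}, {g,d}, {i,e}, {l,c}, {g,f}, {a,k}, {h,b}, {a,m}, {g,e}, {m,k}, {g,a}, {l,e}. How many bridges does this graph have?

The edges on the cycle a-m-k-a are not bridges since each lies on that cycle.
Every edge lies on some cycle, so there are no bridges.

0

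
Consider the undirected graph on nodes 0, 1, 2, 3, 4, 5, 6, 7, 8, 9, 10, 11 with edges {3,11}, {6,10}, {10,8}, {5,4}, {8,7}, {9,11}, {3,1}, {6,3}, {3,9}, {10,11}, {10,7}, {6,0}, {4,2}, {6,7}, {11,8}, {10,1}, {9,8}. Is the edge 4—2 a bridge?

Removing 4—2 leaves no path between 4 and 2: the component count goes from 2 to 3. So it is a bridge.

Yes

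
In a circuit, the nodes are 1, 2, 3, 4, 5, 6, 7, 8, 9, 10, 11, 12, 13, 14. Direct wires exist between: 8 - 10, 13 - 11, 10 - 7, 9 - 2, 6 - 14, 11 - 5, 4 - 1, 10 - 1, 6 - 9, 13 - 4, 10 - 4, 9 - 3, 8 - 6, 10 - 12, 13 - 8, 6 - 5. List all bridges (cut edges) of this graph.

10-12, 10-7, 14-6, 2-9, 3-9, 6-9

The edges on the cycle 13-8-6-5-11-13 are not bridges since each lies on that cycle.
But removing 9 - 6 disconnects 9 from 6; removing 9 - 2 disconnects 9 from 2; removing 10 - 7 disconnects 10 from 7; removing 14 - 6 disconnects 14 from 6 — these are bridges.
In total 6 edges are bridges.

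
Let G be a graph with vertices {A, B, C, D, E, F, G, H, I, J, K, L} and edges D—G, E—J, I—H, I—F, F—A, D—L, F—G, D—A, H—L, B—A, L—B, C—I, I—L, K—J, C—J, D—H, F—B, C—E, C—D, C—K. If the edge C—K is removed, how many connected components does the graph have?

1

C and K are still connected via C-J-K, so the component count stays at 1.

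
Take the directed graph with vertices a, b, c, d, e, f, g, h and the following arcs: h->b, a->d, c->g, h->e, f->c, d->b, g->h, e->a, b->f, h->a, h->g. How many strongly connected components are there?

{a, b, c, d, e, f, g, h} are all mutually reachable — one SCC of size 8.
That gives 1 strongly connected component.

1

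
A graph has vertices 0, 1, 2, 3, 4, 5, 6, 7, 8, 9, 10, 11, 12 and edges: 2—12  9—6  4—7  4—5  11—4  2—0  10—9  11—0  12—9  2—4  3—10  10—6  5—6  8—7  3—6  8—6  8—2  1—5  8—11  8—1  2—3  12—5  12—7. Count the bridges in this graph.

0

The edges on the cycle 8-1-5-12-2-8 are not bridges since each lies on that cycle.
Every edge lies on some cycle, so there are no bridges.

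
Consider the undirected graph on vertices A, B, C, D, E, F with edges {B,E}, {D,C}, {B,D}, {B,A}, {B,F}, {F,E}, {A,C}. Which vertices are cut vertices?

B

Removing B increases the component count from 1 to 2, so B is a cut vertex.
By contrast removing D leaves 1 component; it is not a cut vertex. No other vertex is a cut vertex either.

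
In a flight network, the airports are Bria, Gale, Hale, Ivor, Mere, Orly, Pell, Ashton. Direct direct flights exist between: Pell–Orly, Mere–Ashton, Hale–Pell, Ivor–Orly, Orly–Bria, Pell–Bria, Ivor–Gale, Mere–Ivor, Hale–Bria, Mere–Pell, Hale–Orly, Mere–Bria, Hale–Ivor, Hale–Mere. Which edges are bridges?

Ashton-Mere, Gale-Ivor

The edges on the cycle Hale-Mere-Pell-Bria-Hale are not bridges since each lies on that cycle.
But removing Ivor–Gale disconnects Ivor from Gale; removing Mere–Ashton disconnects Mere from Ashton — these are bridges.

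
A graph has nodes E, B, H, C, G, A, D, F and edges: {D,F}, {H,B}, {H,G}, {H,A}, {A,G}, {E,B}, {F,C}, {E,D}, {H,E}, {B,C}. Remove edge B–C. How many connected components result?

B and C are still connected via B-E-D-F-C, so the component count stays at 1.

1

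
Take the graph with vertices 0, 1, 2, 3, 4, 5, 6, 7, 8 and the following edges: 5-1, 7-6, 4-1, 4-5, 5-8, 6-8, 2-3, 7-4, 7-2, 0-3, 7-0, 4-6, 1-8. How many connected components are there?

Starting from 0 we can reach 0, 1, 2, 3, 4, 5, 6, 7, 8. That is one component of size 9.
Total: 1 component.

1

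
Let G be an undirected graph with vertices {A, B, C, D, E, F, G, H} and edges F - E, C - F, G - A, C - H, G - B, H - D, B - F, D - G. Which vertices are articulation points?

F, G

Removing F increases the component count from 1 to 2, so F is a cut vertex.
Removing G increases the component count from 1 to 2, so G is a cut vertex.
By contrast removing A leaves 1 component; it is not a cut vertex. No other vertex is a cut vertex either.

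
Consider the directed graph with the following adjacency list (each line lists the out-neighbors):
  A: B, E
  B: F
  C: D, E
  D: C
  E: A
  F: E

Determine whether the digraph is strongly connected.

No

There is no directed path from E to C, so the graph is not strongly connected.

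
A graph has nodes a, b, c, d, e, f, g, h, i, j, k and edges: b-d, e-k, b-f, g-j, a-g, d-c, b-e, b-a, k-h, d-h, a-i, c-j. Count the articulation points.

2

Removing a increases the component count from 1 to 2, so a is a cut vertex.
Removing b increases the component count from 1 to 2, so b is a cut vertex.
By contrast removing j leaves 1 component; it is not a cut vertex. No other vertex is a cut vertex either.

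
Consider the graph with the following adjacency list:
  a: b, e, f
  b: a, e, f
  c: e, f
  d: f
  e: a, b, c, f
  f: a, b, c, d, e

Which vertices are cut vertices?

f

Removing f increases the component count from 1 to 2, so f is a cut vertex.
By contrast removing e leaves 1 component; it is not a cut vertex. No other vertex is a cut vertex either.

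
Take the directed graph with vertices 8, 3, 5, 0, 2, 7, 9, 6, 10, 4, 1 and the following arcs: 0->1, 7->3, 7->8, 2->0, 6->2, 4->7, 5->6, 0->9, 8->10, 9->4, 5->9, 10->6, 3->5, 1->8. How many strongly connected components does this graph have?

{0, 1, 2, 3, 4, 5, 6, 7, 8, 9, 10} are all mutually reachable — one SCC of size 11.
That gives 1 strongly connected component.

1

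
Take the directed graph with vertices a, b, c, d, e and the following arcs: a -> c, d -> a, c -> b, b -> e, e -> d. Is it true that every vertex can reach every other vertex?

From b we can reach every vertex (a, b, c, d, e), and every vertex can reach b (a, b, c, d, e). So the whole graph is one strongly connected component.

Yes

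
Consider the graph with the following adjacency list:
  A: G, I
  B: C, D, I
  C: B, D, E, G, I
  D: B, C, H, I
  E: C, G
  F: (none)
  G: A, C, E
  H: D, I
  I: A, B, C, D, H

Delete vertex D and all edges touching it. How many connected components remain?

2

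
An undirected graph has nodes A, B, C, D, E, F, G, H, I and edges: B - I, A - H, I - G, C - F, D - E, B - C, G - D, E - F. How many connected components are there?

Starting from A we can reach A, H. That is one component of size 2.
Starting from B we can reach B, C, D, E, F, G, I. That is one component of size 7.
Total: 2 components.

2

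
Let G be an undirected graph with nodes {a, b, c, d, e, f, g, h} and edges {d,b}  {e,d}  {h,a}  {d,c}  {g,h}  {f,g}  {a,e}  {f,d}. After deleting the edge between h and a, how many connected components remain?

1

h and a are still connected via h-g-f-d-e-a, so the component count stays at 1.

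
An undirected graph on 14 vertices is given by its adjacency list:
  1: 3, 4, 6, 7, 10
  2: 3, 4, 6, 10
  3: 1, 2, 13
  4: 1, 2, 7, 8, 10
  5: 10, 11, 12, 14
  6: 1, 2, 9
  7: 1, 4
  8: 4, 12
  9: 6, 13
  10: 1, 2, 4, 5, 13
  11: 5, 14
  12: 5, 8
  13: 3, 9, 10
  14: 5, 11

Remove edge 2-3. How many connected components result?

1

2 and 3 are still connected via 2-10-13-3, so the component count stays at 1.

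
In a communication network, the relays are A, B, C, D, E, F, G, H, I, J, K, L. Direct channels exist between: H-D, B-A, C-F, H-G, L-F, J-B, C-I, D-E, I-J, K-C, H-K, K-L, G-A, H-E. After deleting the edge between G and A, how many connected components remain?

1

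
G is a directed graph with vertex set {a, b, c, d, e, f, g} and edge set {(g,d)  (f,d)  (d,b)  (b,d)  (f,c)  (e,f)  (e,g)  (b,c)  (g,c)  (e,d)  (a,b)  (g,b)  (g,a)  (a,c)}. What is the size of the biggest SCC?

2

{b, d} are all mutually reachable — one SCC of size 2.
{e} is an SCC by itself.
{c} is an SCC by itself.
{a} is an SCC by itself.
{g} is an SCC by itself.
(and 1 more singleton SCC)
The largest has 2 vertices.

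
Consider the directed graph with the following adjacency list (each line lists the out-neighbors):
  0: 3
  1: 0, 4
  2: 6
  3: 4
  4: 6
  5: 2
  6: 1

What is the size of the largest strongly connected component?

5

{0, 1, 3, 4, 6} are all mutually reachable — one SCC of size 5.
{5} is an SCC by itself.
{2} is an SCC by itself.
The largest has 5 vertices.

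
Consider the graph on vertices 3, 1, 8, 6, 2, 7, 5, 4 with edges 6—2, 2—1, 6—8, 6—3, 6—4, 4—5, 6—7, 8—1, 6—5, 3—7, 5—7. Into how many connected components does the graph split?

Starting from 1 we can reach 1, 2, 3, 4, 5, 6, 7, 8. That is one component of size 8.
Total: 1 component.

1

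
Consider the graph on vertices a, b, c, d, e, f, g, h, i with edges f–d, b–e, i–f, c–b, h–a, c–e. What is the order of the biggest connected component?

3

g is isolated — a component by itself.
Starting from a we can reach a, h. That is one component of size 2.
Starting from d we can reach d, f, i. That is one component of size 3.
Starting from b we can reach b, c, e. That is one component of size 3.
The largest has 3 vertices.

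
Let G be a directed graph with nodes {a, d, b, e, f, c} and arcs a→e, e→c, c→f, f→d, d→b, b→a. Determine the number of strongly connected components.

1

{a, b, c, d, e, f} are all mutually reachable — one SCC of size 6.
That gives 1 strongly connected component.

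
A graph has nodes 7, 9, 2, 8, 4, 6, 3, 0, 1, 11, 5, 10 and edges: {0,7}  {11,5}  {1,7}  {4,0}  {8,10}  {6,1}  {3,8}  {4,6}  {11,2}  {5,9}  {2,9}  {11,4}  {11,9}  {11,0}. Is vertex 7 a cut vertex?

No

Deleting 7 leaves 2 components (was 2), so 7 is not a cut vertex.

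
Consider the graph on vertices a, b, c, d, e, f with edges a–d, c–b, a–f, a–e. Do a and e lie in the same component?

From a we can reach a, d, e, f, which includes e.

Yes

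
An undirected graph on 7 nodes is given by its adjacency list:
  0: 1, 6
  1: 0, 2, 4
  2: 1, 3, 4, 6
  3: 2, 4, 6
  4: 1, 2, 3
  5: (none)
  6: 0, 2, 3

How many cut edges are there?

The edges on the cycle 3-2-1-0-6-3 are not bridges since each lies on that cycle.
Every edge lies on some cycle, so there are no bridges.

0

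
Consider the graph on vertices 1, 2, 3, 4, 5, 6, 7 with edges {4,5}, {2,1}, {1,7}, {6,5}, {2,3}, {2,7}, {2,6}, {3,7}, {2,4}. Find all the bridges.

none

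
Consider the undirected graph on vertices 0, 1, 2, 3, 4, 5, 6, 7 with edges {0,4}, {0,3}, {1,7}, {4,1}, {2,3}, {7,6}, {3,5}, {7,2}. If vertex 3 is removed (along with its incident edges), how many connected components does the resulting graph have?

2

With 3 gone, the remaining components are: {5}; {0, 1, 2, 4, 6, 7}.
That is 2 components.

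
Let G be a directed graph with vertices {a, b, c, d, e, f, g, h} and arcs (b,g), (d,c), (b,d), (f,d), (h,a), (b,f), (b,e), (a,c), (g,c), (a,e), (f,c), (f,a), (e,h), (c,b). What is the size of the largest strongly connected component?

8

{a, b, c, d, e, f, g, h} are all mutually reachable — one SCC of size 8.
The largest has 8 vertices.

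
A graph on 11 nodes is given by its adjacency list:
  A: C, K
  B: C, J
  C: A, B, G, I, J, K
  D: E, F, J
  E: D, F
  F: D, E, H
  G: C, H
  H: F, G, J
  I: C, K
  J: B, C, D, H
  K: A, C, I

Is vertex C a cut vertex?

Yes

Deleting C raises the number of components from 1 to 2, so C is a cut vertex.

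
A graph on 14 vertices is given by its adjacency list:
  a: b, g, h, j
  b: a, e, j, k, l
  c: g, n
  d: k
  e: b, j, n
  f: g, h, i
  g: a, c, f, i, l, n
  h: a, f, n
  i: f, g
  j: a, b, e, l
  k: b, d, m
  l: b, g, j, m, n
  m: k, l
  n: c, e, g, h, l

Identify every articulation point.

Removing k increases the component count from 1 to 2, so k is a cut vertex.
By contrast removing d leaves 1 component; it is not a cut vertex. No other vertex is a cut vertex either.

k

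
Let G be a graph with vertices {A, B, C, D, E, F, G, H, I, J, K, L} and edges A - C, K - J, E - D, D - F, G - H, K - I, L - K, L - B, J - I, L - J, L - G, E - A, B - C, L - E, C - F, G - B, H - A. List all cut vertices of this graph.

Removing L increases the component count from 1 to 2, so L is a cut vertex.
By contrast removing B leaves 1 component; it is not a cut vertex. No other vertex is a cut vertex either.

L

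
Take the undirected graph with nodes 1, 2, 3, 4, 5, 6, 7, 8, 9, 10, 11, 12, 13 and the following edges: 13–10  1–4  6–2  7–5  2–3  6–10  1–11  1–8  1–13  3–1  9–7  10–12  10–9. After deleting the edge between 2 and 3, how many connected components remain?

2 and 3 are still connected via 2-6-10-13-1-3, so the component count stays at 1.

1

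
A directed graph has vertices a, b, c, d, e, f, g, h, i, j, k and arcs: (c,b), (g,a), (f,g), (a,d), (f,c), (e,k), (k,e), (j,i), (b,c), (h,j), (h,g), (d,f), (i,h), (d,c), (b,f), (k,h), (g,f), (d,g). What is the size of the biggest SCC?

6

{a, b, c, d, f, g} are all mutually reachable — one SCC of size 6.
{h, i, j} are all mutually reachable — one SCC of size 3.
{e, k} are all mutually reachable — one SCC of size 2.
The largest has 6 vertices.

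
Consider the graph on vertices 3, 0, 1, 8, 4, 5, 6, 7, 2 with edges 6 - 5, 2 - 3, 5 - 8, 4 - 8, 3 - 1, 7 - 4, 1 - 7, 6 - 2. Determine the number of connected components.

0 is isolated — a component by itself.
Starting from 1 we can reach 1, 2, 3, 4, 5, 6, 7, 8. That is one component of size 8.
Total: 2 components.

2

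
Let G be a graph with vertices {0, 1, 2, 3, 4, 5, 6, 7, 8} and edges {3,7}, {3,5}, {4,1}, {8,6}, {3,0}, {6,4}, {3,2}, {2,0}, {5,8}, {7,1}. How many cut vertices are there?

Removing 3 increases the component count from 1 to 2, so 3 is a cut vertex.
By contrast removing 7 leaves 1 component; it is not a cut vertex. No other vertex is a cut vertex either.

1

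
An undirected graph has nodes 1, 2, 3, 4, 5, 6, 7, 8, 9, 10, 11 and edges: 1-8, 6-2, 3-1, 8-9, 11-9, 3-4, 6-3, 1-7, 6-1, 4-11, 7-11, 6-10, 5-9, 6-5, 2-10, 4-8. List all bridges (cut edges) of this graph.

none

The edges on the cycle 6-2-10-6 are not bridges since each lies on that cycle.
Every edge lies on some cycle, so there are no bridges.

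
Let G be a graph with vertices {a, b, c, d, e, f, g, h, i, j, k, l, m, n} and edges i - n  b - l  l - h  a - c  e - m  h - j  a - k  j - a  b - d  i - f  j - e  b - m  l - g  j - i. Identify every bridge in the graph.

The edges on the cycle b-l-h-j-e-m-b are not bridges since each lies on that cycle.
But removing n - i disconnects n from i; removing j - a disconnects j from a; removing c - a disconnects c from a; removing j - i disconnects j from i — these are bridges.
In total 8 edges are bridges.

a-c, a-j, a-k, b-d, f-i, g-l, i-j, i-n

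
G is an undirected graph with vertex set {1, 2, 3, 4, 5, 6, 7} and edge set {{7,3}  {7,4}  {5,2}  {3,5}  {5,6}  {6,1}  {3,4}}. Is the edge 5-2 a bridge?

Removing 5-2 leaves no path between 5 and 2: the component count goes from 1 to 2. So it is a bridge.

Yes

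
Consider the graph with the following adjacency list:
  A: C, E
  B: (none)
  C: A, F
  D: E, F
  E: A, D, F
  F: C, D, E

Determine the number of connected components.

2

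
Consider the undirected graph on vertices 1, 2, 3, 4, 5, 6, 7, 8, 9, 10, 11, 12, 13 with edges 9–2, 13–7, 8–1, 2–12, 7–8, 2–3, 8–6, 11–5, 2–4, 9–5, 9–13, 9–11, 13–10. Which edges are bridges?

The edges on the cycle 9-11-5-9 are not bridges since each lies on that cycle.
But removing 12–2 disconnects 12 from 2; removing 2–3 disconnects 2 from 3; removing 8–6 disconnects 8 from 6; removing 4–2 disconnects 4 from 2 — these are bridges.
In total 10 edges are bridges.

1-8, 10-13, 12-2, 13-7, 13-9, 2-3, 2-4, 2-9, 6-8, 7-8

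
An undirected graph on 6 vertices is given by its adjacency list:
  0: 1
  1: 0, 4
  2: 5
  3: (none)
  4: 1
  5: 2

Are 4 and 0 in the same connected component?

Yes

From 4 we can reach 0, 1, 4, which includes 0.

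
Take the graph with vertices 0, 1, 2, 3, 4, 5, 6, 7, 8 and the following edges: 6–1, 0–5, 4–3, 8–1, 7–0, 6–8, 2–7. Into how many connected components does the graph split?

3

Starting from 3 we can reach 3, 4. That is one component of size 2.
Starting from 1 we can reach 1, 6, 8. That is one component of size 3.
Starting from 0 we can reach 0, 2, 5, 7. That is one component of size 4.
Total: 3 components.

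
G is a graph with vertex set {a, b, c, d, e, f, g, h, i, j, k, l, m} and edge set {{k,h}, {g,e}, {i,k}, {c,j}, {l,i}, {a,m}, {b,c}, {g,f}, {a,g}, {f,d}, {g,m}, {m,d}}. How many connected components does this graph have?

3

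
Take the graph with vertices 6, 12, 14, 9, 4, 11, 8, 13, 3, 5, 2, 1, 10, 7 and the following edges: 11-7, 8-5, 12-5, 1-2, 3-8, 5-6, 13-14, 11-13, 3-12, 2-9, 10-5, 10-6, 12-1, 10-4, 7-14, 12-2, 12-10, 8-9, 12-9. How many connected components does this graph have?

Starting from 7 we can reach 7, 11, 13, 14. That is one component of size 4.
Starting from 1 we can reach 1, 2, 3, 4, 5, 6, 8, 9, 10, 12. That is one component of size 10.
Total: 2 components.

2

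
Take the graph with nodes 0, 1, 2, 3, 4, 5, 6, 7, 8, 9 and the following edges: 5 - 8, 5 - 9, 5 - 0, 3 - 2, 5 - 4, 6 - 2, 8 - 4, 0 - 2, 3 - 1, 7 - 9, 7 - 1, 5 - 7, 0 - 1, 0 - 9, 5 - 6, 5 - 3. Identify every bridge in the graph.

none

The edges on the cycle 5-7-9-0-5 are not bridges since each lies on that cycle.
Every edge lies on some cycle, so there are no bridges.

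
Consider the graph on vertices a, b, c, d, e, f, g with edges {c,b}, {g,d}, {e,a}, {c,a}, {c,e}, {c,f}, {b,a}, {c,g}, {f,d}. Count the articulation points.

1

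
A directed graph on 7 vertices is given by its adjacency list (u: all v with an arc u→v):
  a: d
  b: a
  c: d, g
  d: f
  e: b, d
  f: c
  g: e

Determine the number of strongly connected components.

1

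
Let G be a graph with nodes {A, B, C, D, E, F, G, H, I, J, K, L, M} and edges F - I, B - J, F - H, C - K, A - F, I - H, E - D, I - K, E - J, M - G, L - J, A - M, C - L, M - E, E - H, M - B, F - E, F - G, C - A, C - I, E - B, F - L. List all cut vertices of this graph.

E

Removing E increases the component count from 1 to 2, so E is a cut vertex.
By contrast removing A leaves 1 component; it is not a cut vertex. No other vertex is a cut vertex either.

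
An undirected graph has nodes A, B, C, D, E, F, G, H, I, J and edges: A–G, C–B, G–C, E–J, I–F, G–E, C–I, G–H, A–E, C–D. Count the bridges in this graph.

The edges on the cycle A-G-E-A are not bridges since each lies on that cycle.
But removing C–B disconnects C from B; removing G–H disconnects G from H; removing E–J disconnects E from J; removing D–C disconnects D from C — these are bridges.
In total 7 edges are bridges.

7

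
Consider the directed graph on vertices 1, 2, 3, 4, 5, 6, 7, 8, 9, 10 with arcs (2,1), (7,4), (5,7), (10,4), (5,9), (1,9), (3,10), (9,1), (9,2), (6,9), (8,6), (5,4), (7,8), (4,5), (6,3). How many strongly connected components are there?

{3, 4, 5, 6, 7, 8, 10} are all mutually reachable — one SCC of size 7.
{1, 2, 9} are all mutually reachable — one SCC of size 3.
That gives 2 strongly connected components.

2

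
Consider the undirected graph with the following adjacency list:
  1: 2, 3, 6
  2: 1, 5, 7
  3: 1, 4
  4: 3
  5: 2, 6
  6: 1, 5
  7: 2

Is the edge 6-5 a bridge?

No

After removing 6-5, the path 6-1-2-5 still connects them, so the edge is not a bridge.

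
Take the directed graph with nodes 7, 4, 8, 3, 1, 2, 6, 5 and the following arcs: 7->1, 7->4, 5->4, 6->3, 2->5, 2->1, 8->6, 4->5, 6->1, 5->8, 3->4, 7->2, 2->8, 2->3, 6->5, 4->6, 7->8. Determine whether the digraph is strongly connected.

No

There is no directed path from 6 to 2, so the graph is not strongly connected.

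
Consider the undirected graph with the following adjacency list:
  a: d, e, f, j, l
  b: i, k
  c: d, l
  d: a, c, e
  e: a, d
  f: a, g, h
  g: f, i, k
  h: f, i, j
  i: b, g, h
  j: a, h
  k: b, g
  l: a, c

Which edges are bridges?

The edges on the cycle a-l-c-d-a are not bridges since each lies on that cycle.
Every edge lies on some cycle, so there are no bridges.

none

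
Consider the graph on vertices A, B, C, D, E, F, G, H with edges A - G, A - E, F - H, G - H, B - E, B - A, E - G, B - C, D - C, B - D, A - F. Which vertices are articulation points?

Removing B increases the component count from 1 to 2, so B is a cut vertex.
By contrast removing H leaves 1 component; it is not a cut vertex. No other vertex is a cut vertex either.

B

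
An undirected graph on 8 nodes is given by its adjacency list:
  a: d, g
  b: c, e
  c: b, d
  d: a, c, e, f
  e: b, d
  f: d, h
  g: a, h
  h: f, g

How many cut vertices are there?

Removing d increases the component count from 1 to 2, so d is a cut vertex.
By contrast removing g leaves 1 component; it is not a cut vertex. No other vertex is a cut vertex either.

1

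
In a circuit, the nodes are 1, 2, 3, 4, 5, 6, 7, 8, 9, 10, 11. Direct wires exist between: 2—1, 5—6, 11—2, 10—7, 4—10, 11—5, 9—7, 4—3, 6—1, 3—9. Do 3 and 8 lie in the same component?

No

The component containing 3 is {3, 4, 7, 9, 10}, and 8 is not in it.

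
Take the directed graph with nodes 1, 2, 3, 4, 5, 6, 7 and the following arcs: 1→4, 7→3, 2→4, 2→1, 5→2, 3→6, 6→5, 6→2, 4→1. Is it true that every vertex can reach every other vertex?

There is no directed path from 6 to 7, so the graph is not strongly connected.

No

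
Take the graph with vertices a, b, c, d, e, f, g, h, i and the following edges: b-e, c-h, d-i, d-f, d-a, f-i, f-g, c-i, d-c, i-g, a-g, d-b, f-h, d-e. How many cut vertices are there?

Removing d increases the component count from 1 to 2, so d is a cut vertex.
By contrast removing b leaves 1 component; it is not a cut vertex. No other vertex is a cut vertex either.

1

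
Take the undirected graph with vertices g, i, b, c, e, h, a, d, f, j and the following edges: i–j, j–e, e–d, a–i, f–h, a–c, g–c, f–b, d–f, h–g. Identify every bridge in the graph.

b-f

The edges on the cycle a-i-j-e-d-f-h-g-c-a are not bridges since each lies on that cycle.
But removing b–f disconnects b from f — this is a bridge.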